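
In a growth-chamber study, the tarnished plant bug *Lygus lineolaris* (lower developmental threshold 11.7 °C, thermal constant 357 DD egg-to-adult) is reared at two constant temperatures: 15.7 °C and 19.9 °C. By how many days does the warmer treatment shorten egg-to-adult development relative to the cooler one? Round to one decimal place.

At 15.7 °C: 357 / (15.7 − 11.7) = 357 / 4.0 = 89.250 d.
At 19.9 °C: 357 / (19.9 − 11.7) = 357 / 8.2 = 43.537 d.
Difference = |89.250 − 43.537| = 45.713 ≈ 45.7 days.

45.7 days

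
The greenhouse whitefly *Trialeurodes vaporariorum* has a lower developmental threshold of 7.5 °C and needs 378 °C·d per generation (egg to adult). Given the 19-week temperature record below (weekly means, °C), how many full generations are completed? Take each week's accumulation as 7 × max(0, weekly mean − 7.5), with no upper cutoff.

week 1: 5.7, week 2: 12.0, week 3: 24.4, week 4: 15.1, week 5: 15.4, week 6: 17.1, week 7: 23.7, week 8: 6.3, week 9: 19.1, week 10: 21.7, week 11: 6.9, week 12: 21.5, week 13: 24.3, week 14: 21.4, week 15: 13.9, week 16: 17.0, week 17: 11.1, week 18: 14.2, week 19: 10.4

3 generations

Weekly DD (7 × max(0, T̄ − 7.5)): 0.0, 31.5, 118.3, 53.2, 55.3, 67.2, 113.4, 0.0, 81.2, 99.4, 0.0, 98.0, 117.6, 97.3, 44.8, 66.5, 25.2, 46.9, 20.3.
Season total = 1136.1 DD.
Complete generations = ⌊1136.1 / 378⌋ = 3.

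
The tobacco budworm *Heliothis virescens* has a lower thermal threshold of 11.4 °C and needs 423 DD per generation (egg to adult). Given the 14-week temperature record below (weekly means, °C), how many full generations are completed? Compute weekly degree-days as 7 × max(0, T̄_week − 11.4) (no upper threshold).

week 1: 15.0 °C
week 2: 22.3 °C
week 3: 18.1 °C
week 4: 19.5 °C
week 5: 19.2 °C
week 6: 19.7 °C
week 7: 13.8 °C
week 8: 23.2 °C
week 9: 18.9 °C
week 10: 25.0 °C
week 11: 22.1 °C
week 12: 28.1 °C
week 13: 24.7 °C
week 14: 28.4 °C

2 generations

Weekly DD (7 × max(0, T̄ − 11.4)): 25.2, 76.3, 46.9, 56.7, 54.6, 58.1, 16.8, 82.6, 52.5, 95.2, 74.9, 116.9, 93.1, 119.0.
Season total = 968.8 DD.
Complete generations = ⌊968.8 / 423⌋ = 2.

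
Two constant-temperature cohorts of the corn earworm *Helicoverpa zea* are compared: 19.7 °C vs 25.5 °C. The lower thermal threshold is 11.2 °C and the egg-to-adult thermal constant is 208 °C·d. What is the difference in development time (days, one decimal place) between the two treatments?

At 19.7 °C: 208 / (19.7 − 11.2) = 208 / 8.5 = 24.471 d.
At 25.5 °C: 208 / (25.5 − 11.2) = 208 / 14.3 = 14.545 d.
Difference = |24.471 − 14.545| = 9.925 ≈ 9.9 days.

9.9 days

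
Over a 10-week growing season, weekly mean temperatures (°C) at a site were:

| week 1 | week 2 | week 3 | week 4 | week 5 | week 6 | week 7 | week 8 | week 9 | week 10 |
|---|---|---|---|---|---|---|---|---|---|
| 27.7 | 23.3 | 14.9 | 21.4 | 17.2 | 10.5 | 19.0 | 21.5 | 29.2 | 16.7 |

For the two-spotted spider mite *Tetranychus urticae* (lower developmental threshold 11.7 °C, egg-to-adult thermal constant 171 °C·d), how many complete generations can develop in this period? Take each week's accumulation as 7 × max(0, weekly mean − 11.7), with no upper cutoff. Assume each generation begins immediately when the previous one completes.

3 generations

Weekly DD (7 × max(0, T̄ − 11.7)): 112.0, 81.2, 22.4, 67.9, 38.5, 0.0, 51.1, 68.6, 122.5, 35.0.
Season total = 599.2 DD.
Complete generations = ⌊599.2 / 171⌋ = 3.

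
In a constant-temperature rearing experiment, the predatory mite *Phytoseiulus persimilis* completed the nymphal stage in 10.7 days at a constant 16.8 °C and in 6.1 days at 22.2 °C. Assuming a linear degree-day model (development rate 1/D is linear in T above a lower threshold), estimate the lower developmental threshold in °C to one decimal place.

9.6 °C

Under the model K = D·(T − T_b), so D₁·(T₁ − T_b) = D₂·(T₂ − T_b).
10.7·(16.8 − T_b) = 6.1·(22.2 − T_b)
T_b = (10.7·16.8 − 6.1·22.2) / (10.7 − 6.1) = 44.34 / 4.6 = 9.639 °C ≈ 9.6 °C.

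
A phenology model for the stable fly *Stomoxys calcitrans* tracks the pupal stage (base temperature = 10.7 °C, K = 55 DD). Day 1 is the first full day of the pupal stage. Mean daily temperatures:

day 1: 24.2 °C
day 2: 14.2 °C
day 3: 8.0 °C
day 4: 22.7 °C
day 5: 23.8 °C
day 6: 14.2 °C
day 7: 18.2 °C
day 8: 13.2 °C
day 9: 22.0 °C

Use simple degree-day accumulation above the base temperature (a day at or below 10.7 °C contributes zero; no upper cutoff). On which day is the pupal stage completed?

Daily DD above 10.7 °C: 13.5, 3.5, 0.0, 12.0, 13.1, 3.5, 7.5, 2.5, 11.3.
Cumulative: 13.5, 17.0, 17.0, 29.0, 42.1, 45.6, 53.1, 55.6, 66.9.
The total first reaches 55 DD on day 8.

day 8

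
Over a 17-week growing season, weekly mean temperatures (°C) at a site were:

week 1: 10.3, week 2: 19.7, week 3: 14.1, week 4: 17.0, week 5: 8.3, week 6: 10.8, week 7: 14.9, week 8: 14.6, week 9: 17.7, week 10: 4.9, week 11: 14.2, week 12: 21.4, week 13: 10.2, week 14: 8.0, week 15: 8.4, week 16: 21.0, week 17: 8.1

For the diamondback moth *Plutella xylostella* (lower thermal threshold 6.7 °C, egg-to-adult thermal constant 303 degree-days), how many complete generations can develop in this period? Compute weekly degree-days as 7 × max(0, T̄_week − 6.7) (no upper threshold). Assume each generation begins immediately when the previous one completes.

2 generations

Weekly DD (7 × max(0, T̄ − 6.7)): 25.2, 91.0, 51.8, 72.1, 11.2, 28.7, 57.4, 55.3, 77.0, 0.0, 52.5, 102.9, 24.5, 9.1, 11.9, 100.1, 9.8.
Season total = 780.5 DD.
Complete generations = ⌊780.5 / 303⌋ = 2.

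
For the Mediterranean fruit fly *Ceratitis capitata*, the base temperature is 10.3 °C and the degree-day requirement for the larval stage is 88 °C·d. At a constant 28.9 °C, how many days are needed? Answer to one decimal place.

Daily accumulation = 28.9 − 10.3 = 18.6 DD/day.
Duration = 88 / 18.6 = 4.731 ≈ 4.7 days.

4.7 days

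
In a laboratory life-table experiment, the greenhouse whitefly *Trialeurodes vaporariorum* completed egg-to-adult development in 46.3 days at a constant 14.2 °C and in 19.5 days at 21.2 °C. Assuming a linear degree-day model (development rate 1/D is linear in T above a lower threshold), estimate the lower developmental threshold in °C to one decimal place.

Under the model K = D·(T − T_b), so D₁·(T₁ − T_b) = D₂·(T₂ − T_b).
46.3·(14.2 − T_b) = 19.5·(21.2 − T_b)
T_b = (46.3·14.2 − 19.5·21.2) / (46.3 − 19.5) = 244.06 / 26.8 = 9.107 °C ≈ 9.1 °C.

9.1 °C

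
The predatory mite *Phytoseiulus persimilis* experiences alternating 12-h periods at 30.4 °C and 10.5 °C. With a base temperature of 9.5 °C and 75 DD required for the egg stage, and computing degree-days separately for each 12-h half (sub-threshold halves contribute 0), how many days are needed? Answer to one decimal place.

6.8 days

Day half: max(0, 30.4 − 9.5) × 0.5 = 20.9 × 0.5 = 10.45 DD.
Night half: max(0, 10.5 − 9.5) × 0.5 = 1.0 × 0.5 = 0.50 DD.
Per 24 h: 10.95 DD/day.
Duration = 75 / 10.95 = 6.849 ≈ 6.8 days.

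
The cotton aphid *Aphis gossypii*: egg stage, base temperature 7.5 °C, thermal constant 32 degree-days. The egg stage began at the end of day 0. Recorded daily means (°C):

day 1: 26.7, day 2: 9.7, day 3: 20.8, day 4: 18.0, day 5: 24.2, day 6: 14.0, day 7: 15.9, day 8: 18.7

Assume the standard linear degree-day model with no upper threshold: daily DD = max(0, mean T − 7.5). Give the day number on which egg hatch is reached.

day 3

Daily DD above 7.5 °C: 19.2, 2.2, 13.3, 10.5, 16.7, 6.5, 8.4, 11.2.
Cumulative: 19.2, 21.4, 34.7, 45.2, 61.9, 68.4, 76.8, 88.0.
The total first reaches 32 DD on day 3.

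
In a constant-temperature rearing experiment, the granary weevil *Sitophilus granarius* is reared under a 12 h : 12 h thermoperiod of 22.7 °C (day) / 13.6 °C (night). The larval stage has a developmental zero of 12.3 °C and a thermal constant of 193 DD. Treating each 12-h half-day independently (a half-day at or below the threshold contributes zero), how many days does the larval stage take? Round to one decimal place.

Day half: max(0, 22.7 − 12.3) × 0.5 = 10.4 × 0.5 = 5.20 DD.
Night half: max(0, 13.6 − 12.3) × 0.5 = 1.3 × 0.5 = 0.65 DD.
Per 24 h: 5.85 DD/day.
Duration = 193 / 5.85 = 32.991 ≈ 33.0 days.

33.0 days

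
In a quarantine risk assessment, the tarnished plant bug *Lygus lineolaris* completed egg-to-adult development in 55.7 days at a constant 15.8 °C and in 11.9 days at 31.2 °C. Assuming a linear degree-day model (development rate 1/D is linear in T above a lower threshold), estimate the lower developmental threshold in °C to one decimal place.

11.6 °C

Equal thermal constants: D₁(T₁ − T_b) = D₂(T₂ − T_b).
55.7·(15.8 − T_b) = 11.9·(31.2 − T_b)
T_b = (55.7·15.8 − 11.9·31.2) / (55.7 − 11.9) = 508.78 / 43.8 = 11.616 °C ≈ 11.6 °C.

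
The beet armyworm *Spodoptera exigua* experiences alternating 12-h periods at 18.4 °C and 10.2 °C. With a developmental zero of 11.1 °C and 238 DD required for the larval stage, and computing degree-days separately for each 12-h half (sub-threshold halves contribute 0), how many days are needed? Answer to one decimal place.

Day half: max(0, 18.4 − 11.1) × 0.5 = 7.3 × 0.5 = 3.65 DD.
Night half: max(0, 10.2 − 11.1) × 0.5 = 0.0 × 0.5 = 0.00 DD.
Per 24 h: 3.65 DD/day.
Duration = 238 / 3.65 = 65.205 ≈ 65.2 days.

65.2 days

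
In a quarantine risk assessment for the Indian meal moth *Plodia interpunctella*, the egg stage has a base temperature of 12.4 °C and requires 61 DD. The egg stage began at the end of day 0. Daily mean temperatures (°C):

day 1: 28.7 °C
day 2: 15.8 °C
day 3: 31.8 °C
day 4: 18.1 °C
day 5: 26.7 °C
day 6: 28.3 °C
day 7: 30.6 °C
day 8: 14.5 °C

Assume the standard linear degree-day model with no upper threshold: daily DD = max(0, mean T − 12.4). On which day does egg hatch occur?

day 6

Daily DD above 12.4 °C: 16.3, 3.4, 19.4, 5.7, 14.3, 15.9, 18.2, 2.1.
Cumulative: 16.3, 19.7, 39.1, 44.8, 59.1, 75.0, 93.2, 95.3.
The total first reaches 61 DD on day 6.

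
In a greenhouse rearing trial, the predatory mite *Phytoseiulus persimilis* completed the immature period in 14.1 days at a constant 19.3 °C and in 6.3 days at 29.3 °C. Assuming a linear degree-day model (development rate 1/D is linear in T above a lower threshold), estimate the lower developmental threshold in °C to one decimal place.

11.2 °C

Linear rate model ⇒ the product D·(T − T_b) is constant across temperatures.
14.1·(19.3 − T_b) = 6.3·(29.3 − T_b)
T_b = (14.1·19.3 − 6.3·29.3) / (14.1 − 6.3) = 87.54 / 7.8 = 11.223 °C ≈ 11.2 °C.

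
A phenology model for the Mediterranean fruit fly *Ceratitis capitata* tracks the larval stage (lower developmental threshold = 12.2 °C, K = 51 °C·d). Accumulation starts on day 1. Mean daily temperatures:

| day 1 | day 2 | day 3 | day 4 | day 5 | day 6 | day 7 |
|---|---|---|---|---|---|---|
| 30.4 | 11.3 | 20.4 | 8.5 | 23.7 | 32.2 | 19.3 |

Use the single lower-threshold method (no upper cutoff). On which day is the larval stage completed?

Daily DD above 12.2 °C: 18.2, 0.0, 8.2, 0.0, 11.5, 20.0, 7.1.
Cumulative: 18.2, 18.2, 26.4, 26.4, 37.9, 57.9, 65.0.
The total first reaches 51 DD on day 6.

day 6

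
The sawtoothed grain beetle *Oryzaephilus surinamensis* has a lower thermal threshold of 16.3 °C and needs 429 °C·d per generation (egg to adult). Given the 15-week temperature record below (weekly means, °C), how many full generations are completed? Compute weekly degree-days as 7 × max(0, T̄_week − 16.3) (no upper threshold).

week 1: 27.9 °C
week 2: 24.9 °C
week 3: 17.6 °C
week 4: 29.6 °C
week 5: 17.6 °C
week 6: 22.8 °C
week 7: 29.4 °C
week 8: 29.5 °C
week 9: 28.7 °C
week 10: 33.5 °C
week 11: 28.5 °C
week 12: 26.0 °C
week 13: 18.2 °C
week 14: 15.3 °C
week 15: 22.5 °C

2 generations

Weekly DD (7 × max(0, T̄ − 16.3)): 81.2, 60.2, 9.1, 93.1, 9.1, 45.5, 91.7, 92.4, 86.8, 120.4, 85.4, 67.9, 13.3, 0.0, 43.4.
Season total = 899.5 DD.
Complete generations = ⌊899.5 / 429⌋ = 2.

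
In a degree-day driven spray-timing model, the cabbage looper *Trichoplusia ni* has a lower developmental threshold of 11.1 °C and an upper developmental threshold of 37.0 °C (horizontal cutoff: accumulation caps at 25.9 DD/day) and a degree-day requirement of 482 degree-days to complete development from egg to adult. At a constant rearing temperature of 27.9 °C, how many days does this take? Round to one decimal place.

28.7 days

Daily accumulation = 27.9 − 11.1 = 16.8 DD/day.
Duration = 482 / 16.8 = 28.690 ≈ 28.7 days.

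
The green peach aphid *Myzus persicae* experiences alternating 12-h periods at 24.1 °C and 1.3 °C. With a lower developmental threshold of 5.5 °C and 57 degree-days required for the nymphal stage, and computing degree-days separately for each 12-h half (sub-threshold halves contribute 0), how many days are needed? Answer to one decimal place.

Day half: max(0, 24.1 − 5.5) × 0.5 = 18.6 × 0.5 = 9.30 DD.
Night half: max(0, 1.3 − 5.5) × 0.5 = 0.0 × 0.5 = 0.00 DD.
Per 24 h: 9.30 DD/day.
Duration = 57 / 9.30 = 6.129 ≈ 6.1 days.

6.1 days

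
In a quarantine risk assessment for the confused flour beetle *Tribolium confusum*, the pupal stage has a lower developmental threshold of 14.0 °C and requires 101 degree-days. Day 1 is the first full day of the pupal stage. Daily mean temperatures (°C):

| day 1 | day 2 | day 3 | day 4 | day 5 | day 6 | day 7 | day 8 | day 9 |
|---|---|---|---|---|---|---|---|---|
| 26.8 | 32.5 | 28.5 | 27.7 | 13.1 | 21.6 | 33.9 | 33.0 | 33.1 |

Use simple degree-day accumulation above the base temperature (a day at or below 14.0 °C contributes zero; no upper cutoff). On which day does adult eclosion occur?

day 8

Daily DD above 14.0 °C: 12.8, 18.5, 14.5, 13.7, 0.0, 7.6, 19.9, 19.0, 19.1.
Cumulative: 12.8, 31.3, 45.8, 59.5, 59.5, 67.1, 87.0, 106.0, 125.1.
The total first reaches 101 DD on day 8.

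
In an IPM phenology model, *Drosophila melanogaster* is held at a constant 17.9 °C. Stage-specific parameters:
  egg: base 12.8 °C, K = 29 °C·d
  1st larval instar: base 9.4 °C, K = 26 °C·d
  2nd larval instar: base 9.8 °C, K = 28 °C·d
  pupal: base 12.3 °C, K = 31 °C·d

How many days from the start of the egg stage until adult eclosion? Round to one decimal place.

egg: 29 / (17.9 − 12.8) = 29 / 5.1 = 5.686 d.
1st larval instar: 26 / (17.9 − 9.4) = 26 / 8.5 = 3.059 d.
2nd larval instar: 28 / (17.9 − 9.8) = 28 / 8.1 = 3.457 d.
pupal: 31 / (17.9 − 12.3) = 31 / 5.6 = 5.536 d.
Sum = 17.738 ≈ 17.7 days.

17.7 days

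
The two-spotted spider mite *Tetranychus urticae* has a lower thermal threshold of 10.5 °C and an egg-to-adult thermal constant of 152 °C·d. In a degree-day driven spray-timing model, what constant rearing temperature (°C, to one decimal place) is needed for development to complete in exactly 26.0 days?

Required daily accumulation = 152 / 26.0 = 5.846 DD/day.
T = T_base + 5.846 = 10.5 + 5.846 = 16.346 ≈ 16.3 °C.

16.3 °C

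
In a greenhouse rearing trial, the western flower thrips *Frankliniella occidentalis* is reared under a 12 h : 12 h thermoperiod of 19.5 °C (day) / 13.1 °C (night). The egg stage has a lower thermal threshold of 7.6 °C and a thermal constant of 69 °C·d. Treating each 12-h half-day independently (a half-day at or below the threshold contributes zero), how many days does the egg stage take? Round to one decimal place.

7.9 days

Day half: max(0, 19.5 − 7.6) × 0.5 = 11.9 × 0.5 = 5.95 DD.
Night half: max(0, 13.1 − 7.6) × 0.5 = 5.5 × 0.5 = 2.75 DD.
Per 24 h: 8.70 DD/day.
Duration = 69 / 8.70 = 7.931 ≈ 7.9 days.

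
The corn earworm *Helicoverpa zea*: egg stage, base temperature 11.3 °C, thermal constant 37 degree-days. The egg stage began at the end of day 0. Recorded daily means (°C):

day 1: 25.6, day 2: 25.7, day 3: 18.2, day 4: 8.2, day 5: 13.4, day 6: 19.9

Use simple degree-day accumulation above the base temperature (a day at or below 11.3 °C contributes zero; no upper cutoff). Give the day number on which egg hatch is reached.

Daily DD above 11.3 °C: 14.3, 14.4, 6.9, 0.0, 2.1, 8.6.
Cumulative: 14.3, 28.7, 35.6, 35.6, 37.7, 46.3.
The total first reaches 37 DD on day 5.

day 5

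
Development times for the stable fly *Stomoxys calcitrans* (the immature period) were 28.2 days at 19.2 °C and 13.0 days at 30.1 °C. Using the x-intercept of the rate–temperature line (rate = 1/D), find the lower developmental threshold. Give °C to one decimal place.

Equal thermal constants: D₁(T₁ − T_b) = D₂(T₂ − T_b).
28.2·(19.2 − T_b) = 13.0·(30.1 − T_b)
T_b = (28.2·19.2 − 13.0·30.1) / (28.2 − 13.0) = 150.14 / 15.2 = 9.878 °C ≈ 9.9 °C.

9.9 °C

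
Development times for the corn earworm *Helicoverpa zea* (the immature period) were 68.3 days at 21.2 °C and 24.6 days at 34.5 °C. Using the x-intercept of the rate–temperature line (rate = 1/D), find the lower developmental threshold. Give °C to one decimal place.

Under the model K = D·(T − T_b), so D₁·(T₁ − T_b) = D₂·(T₂ − T_b).
68.3·(21.2 − T_b) = 24.6·(34.5 − T_b)
T_b = (68.3·21.2 − 24.6·34.5) / (68.3 − 24.6) = 599.26 / 43.7 = 13.713 °C ≈ 13.7 °C.

13.7 °C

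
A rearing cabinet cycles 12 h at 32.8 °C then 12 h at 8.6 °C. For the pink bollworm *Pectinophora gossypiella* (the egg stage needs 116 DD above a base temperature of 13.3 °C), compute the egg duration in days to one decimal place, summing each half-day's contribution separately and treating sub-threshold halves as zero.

Day half: max(0, 32.8 − 13.3) × 0.5 = 19.5 × 0.5 = 9.75 DD.
Night half: max(0, 8.6 − 13.3) × 0.5 = 0.0 × 0.5 = 0.00 DD.
Per 24 h: 9.75 DD/day.
Duration = 116 / 9.75 = 11.897 ≈ 11.9 days.

11.9 days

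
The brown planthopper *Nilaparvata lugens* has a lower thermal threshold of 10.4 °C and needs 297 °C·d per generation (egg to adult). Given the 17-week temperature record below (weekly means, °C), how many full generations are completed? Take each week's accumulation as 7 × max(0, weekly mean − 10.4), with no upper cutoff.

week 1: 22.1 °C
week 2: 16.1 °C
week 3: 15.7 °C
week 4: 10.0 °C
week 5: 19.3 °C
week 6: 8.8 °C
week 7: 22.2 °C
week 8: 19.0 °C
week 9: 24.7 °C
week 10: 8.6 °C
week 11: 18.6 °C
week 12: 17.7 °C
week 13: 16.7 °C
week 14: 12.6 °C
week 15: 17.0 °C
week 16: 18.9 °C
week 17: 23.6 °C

Weekly DD (7 × max(0, T̄ − 10.4)): 81.9, 39.9, 37.1, 0.0, 62.3, 0.0, 82.6, 60.2, 100.1, 0.0, 57.4, 51.1, 44.1, 15.4, 46.2, 59.5, 92.4.
Season total = 830.2 DD.
Complete generations = ⌊830.2 / 297⌋ = 2.

2 generations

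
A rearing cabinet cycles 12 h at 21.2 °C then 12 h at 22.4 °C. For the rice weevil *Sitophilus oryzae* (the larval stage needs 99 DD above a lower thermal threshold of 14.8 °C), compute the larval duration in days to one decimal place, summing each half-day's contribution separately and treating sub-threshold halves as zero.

14.1 days

Day half: max(0, 21.2 − 14.8) × 0.5 = 6.4 × 0.5 = 3.20 DD.
Night half: max(0, 22.4 − 14.8) × 0.5 = 7.6 × 0.5 = 3.80 DD.
Per 24 h: 7.00 DD/day.
Duration = 99 / 7.00 = 14.143 ≈ 14.1 days.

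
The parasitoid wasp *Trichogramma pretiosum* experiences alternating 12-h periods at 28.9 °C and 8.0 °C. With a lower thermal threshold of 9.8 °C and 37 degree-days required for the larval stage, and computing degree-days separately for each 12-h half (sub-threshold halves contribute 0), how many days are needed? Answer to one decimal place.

Day half: max(0, 28.9 − 9.8) × 0.5 = 19.1 × 0.5 = 9.55 DD.
Night half: max(0, 8.0 − 9.8) × 0.5 = 0.0 × 0.5 = 0.00 DD.
Per 24 h: 9.55 DD/day.
Duration = 37 / 9.55 = 3.874 ≈ 3.9 days.

3.9 days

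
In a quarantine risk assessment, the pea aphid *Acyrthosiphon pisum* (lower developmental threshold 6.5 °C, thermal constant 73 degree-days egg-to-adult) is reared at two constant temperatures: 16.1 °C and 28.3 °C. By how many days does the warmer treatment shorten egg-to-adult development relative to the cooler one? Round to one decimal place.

At 16.1 °C: 73 / (16.1 − 6.5) = 73 / 9.6 = 7.604 d.
At 28.3 °C: 73 / (28.3 − 6.5) = 73 / 21.8 = 3.349 d.
Difference = |7.604 − 3.349| = 4.256 ≈ 4.3 days.

4.3 days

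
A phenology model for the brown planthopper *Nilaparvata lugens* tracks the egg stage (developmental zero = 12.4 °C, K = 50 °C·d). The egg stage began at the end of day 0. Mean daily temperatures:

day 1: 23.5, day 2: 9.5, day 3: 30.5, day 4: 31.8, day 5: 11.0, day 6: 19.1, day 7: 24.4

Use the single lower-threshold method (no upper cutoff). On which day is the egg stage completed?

day 6

Daily DD above 12.4 °C: 11.1, 0.0, 18.1, 19.4, 0.0, 6.7, 12.0.
Cumulative: 11.1, 11.1, 29.2, 48.6, 48.6, 55.3, 67.3.
The total first reaches 50 DD on day 6.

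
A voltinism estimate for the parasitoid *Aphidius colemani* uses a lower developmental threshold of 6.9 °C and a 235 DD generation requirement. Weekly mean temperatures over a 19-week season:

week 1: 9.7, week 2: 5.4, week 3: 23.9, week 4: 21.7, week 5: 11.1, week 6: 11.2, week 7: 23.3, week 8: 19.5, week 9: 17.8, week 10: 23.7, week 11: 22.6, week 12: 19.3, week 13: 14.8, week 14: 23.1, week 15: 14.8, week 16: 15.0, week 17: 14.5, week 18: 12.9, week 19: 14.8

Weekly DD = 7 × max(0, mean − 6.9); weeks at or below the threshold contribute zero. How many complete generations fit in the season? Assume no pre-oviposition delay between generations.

5 generations

Weekly DD (7 × max(0, T̄ − 6.9)): 19.6, 0.0, 119.0, 103.6, 29.4, 30.1, 114.8, 88.2, 76.3, 117.6, 109.9, 86.8, 55.3, 113.4, 55.3, 56.7, 53.2, 42.0, 55.3.
Season total = 1326.5 DD.
Complete generations = ⌊1326.5 / 235⌋ = 5.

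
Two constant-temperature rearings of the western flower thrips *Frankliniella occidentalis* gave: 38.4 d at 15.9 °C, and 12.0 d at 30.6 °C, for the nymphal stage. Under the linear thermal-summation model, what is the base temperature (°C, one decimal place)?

9.2 °C

Linear rate model ⇒ the product D·(T − T_b) is constant across temperatures.
38.4·(15.9 − T_b) = 12.0·(30.6 − T_b)
T_b = (38.4·15.9 − 12.0·30.6) / (38.4 − 12.0) = 243.36 / 26.4 = 9.218 °C ≈ 9.2 °C.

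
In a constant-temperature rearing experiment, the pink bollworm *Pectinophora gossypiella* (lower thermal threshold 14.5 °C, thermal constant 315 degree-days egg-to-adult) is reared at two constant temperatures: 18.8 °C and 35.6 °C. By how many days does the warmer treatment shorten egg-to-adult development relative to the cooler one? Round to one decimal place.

At 18.8 °C: 315 / (18.8 − 14.5) = 315 / 4.3 = 73.256 d.
At 35.6 °C: 315 / (35.6 − 14.5) = 315 / 21.1 = 14.929 d.
Difference = |73.256 − 14.929| = 58.327 ≈ 58.3 days.

58.3 days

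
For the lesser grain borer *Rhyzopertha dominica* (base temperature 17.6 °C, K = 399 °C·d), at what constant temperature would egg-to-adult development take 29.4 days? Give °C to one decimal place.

31.2 °C

Required daily accumulation = 399 / 29.4 = 13.571 DD/day.
T = T_base + 13.571 = 17.6 + 13.571 = 31.171 ≈ 31.2 °C.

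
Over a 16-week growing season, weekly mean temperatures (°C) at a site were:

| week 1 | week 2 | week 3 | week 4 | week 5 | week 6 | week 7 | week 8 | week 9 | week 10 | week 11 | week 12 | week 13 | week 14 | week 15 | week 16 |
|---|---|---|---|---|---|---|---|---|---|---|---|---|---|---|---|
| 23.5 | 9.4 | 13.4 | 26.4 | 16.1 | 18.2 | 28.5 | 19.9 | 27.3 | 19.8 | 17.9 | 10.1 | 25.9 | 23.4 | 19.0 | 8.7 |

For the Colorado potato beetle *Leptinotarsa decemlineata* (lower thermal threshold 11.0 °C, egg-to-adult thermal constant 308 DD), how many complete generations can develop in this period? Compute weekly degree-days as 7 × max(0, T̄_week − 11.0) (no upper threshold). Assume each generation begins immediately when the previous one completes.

3 generations

Weekly DD (7 × max(0, T̄ − 11.0)): 87.5, 0.0, 16.8, 107.8, 35.7, 50.4, 122.5, 62.3, 114.1, 61.6, 48.3, 0.0, 104.3, 86.8, 56.0, 0.0.
Season total = 954.1 DD.
Complete generations = ⌊954.1 / 308⌋ = 3.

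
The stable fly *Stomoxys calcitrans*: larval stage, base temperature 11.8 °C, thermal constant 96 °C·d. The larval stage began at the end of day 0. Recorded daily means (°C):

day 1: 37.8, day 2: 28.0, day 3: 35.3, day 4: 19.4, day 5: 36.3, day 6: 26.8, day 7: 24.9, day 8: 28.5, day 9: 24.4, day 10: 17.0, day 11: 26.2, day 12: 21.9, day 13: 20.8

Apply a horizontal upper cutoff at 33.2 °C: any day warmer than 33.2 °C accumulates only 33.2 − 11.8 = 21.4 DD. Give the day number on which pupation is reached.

Daily DD above 11.8 °C (capped at 21.4): 21.4, 16.2, 21.4, 7.6, 21.4, 15.0, 13.1, 16.7, 12.6, 5.2, 14.4, 10.1, 9.0.
Cumulative: 21.4, 37.6, 59.0, 66.6, 88.0, 103.0, 116.1, 132.8, 145.4, 150.6, 165.0, 175.1, 184.1.
The total first reaches 96 DD on day 6.

day 6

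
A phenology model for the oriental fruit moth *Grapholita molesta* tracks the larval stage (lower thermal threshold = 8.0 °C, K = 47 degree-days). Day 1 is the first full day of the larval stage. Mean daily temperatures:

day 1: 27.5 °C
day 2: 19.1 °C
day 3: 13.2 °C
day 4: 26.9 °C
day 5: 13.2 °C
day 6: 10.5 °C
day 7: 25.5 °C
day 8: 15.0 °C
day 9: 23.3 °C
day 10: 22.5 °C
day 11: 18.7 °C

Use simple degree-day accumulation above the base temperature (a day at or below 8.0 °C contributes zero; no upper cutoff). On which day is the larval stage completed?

day 4

Daily DD above 8.0 °C: 19.5, 11.1, 5.2, 18.9, 5.2, 2.5, 17.5, 7.0, 15.3, 14.5, 10.7.
Cumulative: 19.5, 30.6, 35.8, 54.7, 59.9, 62.4, 79.9, 86.9, 102.2, 116.7, 127.4.
The total first reaches 47 DD on day 4.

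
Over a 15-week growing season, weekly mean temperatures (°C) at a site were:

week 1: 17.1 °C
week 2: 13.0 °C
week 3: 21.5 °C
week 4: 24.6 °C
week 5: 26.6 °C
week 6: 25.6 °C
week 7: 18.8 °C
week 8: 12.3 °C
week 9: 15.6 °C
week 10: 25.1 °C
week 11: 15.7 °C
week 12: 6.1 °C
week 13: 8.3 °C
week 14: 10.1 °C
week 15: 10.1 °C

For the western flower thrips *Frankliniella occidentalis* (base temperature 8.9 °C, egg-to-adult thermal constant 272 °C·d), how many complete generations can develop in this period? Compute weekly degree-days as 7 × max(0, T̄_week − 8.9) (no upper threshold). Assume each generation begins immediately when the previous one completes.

3 generations

Weekly DD (7 × max(0, T̄ − 8.9)): 57.4, 28.7, 88.2, 109.9, 123.9, 116.9, 69.3, 23.8, 46.9, 113.4, 47.6, 0.0, 0.0, 8.4, 8.4.
Season total = 842.8 DD.
Complete generations = ⌊842.8 / 272⌋ = 3.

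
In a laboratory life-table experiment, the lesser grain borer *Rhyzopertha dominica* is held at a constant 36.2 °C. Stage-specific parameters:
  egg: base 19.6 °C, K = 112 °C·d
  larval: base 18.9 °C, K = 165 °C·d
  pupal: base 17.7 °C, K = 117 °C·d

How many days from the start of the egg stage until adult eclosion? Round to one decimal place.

22.6 days

egg: 112 / (36.2 − 19.6) = 112 / 16.6 = 6.747 d.
larval: 165 / (36.2 − 18.9) = 165 / 17.3 = 9.538 d.
pupal: 117 / (36.2 − 17.7) = 117 / 18.5 = 6.324 d.
Sum = 22.609 ≈ 22.6 days.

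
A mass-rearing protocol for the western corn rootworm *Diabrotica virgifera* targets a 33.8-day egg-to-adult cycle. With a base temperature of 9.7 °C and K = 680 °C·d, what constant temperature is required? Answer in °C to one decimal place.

29.8 °C

Required daily accumulation = 680 / 33.8 = 20.118 DD/day.
T = T_base + 20.118 = 9.7 + 20.118 = 29.818 ≈ 29.8 °C.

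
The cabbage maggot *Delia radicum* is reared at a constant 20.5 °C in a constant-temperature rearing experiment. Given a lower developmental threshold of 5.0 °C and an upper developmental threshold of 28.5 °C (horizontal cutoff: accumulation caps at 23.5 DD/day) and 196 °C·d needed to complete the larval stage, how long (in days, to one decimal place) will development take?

12.6 days

Daily accumulation = 20.5 − 5.0 = 15.5 DD/day.
Duration = 196 / 15.5 = 12.645 ≈ 12.6 days.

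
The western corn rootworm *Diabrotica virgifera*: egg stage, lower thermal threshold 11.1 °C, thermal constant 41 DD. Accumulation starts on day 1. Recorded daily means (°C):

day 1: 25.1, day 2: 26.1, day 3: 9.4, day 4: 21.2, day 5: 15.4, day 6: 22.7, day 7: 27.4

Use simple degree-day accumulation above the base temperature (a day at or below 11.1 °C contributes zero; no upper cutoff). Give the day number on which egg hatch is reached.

Daily DD above 11.1 °C: 14.0, 15.0, 0.0, 10.1, 4.3, 11.6, 16.3.
Cumulative: 14.0, 29.0, 29.0, 39.1, 43.4, 55.0, 71.3.
The total first reaches 41 DD on day 5.

day 5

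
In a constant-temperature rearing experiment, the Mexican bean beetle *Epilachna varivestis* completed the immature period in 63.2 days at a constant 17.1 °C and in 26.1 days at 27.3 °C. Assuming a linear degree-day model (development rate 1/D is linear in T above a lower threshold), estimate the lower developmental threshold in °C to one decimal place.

9.9 °C

Under the model K = D·(T − T_b), so D₁·(T₁ − T_b) = D₂·(T₂ − T_b).
63.2·(17.1 − T_b) = 26.1·(27.3 − T_b)
T_b = (63.2·17.1 − 26.1·27.3) / (63.2 − 26.1) = 368.19 / 37.1 = 9.924 °C ≈ 9.9 °C.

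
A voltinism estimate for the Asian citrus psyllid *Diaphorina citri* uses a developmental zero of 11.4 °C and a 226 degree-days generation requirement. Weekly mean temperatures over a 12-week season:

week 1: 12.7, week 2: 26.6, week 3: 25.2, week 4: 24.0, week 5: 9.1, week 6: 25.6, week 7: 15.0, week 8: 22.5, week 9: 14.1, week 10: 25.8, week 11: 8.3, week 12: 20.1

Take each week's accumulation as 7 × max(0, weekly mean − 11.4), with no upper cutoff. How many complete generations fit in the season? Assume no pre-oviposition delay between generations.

3 generations

Weekly DD (7 × max(0, T̄ − 11.4)): 9.1, 106.4, 96.6, 88.2, 0.0, 99.4, 25.2, 77.7, 18.9, 100.8, 0.0, 60.9.
Season total = 683.2 DD.
Complete generations = ⌊683.2 / 226⌋ = 3.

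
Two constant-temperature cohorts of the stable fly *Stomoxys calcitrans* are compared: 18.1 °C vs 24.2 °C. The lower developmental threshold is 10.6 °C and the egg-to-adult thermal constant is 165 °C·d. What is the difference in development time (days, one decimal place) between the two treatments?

9.9 days

At 18.1 °C: 165 / (18.1 − 10.6) = 165 / 7.5 = 22.000 d.
At 24.2 °C: 165 / (24.2 − 10.6) = 165 / 13.6 = 12.132 d.
Difference = |22.000 − 12.132| = 9.868 ≈ 9.9 days.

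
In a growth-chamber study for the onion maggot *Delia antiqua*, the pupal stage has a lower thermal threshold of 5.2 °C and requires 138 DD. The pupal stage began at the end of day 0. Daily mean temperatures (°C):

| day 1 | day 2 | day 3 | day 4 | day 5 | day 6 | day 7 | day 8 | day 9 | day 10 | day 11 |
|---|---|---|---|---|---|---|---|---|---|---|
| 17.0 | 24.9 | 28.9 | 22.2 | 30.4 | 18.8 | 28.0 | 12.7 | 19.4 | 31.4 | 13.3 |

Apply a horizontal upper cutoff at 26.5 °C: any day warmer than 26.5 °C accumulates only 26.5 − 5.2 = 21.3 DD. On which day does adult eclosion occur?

day 9

Daily DD above 5.2 °C (capped at 21.3): 11.8, 19.7, 21.3, 17.0, 21.3, 13.6, 21.3, 7.5, 14.2, 21.3, 8.1.
Cumulative: 11.8, 31.5, 52.8, 69.8, 91.1, 104.7, 126.0, 133.5, 147.7, 169.0, 177.1.
The total first reaches 138 DD on day 9.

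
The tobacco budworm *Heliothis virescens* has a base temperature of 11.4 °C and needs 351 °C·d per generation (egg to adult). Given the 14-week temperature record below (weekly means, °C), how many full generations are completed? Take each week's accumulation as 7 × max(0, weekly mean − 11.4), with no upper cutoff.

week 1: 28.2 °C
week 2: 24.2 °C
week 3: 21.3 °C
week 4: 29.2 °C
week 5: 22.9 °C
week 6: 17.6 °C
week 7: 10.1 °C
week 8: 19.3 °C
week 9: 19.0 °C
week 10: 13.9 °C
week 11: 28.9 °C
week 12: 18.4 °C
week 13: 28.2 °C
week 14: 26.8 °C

Weekly DD (7 × max(0, T̄ − 11.4)): 117.6, 89.6, 69.3, 124.6, 80.5, 43.4, 0.0, 55.3, 53.2, 17.5, 122.5, 49.0, 117.6, 107.8.
Season total = 1047.9 DD.
Complete generations = ⌊1047.9 / 351⌋ = 2.

2 generations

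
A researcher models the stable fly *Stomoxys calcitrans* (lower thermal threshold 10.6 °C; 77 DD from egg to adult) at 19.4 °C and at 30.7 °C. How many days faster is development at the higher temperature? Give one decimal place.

At 19.4 °C: 77 / (19.4 − 10.6) = 77 / 8.8 = 8.750 d.
At 30.7 °C: 77 / (30.7 − 10.6) = 77 / 20.1 = 3.831 d.
Difference = |8.750 − 3.831| = 4.919 ≈ 4.9 days.

4.9 days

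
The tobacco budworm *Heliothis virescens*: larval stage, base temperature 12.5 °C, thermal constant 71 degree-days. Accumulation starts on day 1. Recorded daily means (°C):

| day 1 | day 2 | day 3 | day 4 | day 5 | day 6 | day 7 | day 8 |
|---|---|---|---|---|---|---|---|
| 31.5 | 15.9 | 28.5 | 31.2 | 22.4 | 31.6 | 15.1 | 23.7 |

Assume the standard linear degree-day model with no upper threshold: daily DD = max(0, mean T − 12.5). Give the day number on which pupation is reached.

Daily DD above 12.5 °C: 19.0, 3.4, 16.0, 18.7, 9.9, 19.1, 2.6, 11.2.
Cumulative: 19.0, 22.4, 38.4, 57.1, 67.0, 86.1, 88.7, 99.9.
The total first reaches 71 DD on day 6.

day 6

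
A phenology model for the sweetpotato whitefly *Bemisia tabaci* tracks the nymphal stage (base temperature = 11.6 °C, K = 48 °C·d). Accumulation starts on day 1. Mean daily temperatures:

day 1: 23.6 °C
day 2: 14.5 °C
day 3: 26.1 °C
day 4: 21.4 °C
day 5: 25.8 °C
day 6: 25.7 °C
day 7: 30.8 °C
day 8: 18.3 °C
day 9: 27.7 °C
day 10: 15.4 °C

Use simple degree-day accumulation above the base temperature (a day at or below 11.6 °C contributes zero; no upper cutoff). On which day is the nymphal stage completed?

day 5

Daily DD above 11.6 °C: 12.0, 2.9, 14.5, 9.8, 14.2, 14.1, 19.2, 6.7, 16.1, 3.8.
Cumulative: 12.0, 14.9, 29.4, 39.2, 53.4, 67.5, 86.7, 93.4, 109.5, 113.3.
The total first reaches 48 DD on day 5.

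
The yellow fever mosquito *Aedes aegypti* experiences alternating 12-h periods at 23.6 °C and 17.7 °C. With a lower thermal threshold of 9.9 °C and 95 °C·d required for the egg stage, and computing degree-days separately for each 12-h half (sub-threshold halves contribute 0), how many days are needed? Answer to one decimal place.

Day half: max(0, 23.6 − 9.9) × 0.5 = 13.7 × 0.5 = 6.85 DD.
Night half: max(0, 17.7 − 9.9) × 0.5 = 7.8 × 0.5 = 3.90 DD.
Per 24 h: 10.75 DD/day.
Duration = 95 / 10.75 = 8.837 ≈ 8.8 days.

8.8 days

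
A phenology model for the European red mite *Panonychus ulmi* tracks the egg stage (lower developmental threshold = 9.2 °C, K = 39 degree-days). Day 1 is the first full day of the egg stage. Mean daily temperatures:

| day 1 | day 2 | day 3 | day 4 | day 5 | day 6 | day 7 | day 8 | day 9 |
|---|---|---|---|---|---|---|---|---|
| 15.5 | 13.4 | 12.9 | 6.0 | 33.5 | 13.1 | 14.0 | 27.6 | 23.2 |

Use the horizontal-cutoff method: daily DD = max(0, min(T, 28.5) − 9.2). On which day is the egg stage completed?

Daily DD above 9.2 °C (capped at 19.3): 6.3, 4.2, 3.7, 0.0, 19.3, 3.9, 4.8, 18.4, 14.0.
Cumulative: 6.3, 10.5, 14.2, 14.2, 33.5, 37.4, 42.2, 60.6, 74.6.
The total first reaches 39 DD on day 7.

day 7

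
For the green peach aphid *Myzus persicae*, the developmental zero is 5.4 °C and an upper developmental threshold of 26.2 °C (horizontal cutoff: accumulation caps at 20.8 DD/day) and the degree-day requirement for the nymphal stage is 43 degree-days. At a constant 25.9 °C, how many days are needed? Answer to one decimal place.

Daily accumulation = 25.9 − 5.4 = 20.5 DD/day.
Duration = 43 / 20.5 = 2.098 ≈ 2.1 days.

2.1 days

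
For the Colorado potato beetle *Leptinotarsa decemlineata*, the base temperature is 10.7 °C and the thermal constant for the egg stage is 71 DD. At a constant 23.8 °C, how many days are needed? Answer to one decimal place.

5.4 days

Daily accumulation = 23.8 − 10.7 = 13.1 DD/day.
Duration = 71 / 13.1 = 5.420 ≈ 5.4 days.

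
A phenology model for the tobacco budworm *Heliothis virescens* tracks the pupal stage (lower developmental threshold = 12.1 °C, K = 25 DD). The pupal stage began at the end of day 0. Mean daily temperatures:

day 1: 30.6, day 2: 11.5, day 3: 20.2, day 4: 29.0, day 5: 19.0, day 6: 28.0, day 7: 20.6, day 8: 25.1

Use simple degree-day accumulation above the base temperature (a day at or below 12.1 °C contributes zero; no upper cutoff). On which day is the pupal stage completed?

day 3

Daily DD above 12.1 °C: 18.5, 0.0, 8.1, 16.9, 6.9, 15.9, 8.5, 13.0.
Cumulative: 18.5, 18.5, 26.6, 43.5, 50.4, 66.3, 74.8, 87.8.
The total first reaches 25 DD on day 3.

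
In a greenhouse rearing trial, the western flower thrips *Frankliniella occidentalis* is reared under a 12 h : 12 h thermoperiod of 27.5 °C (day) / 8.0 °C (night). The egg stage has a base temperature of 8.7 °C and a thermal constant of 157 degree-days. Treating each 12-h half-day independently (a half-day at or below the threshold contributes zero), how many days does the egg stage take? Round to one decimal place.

16.7 days

Day half: max(0, 27.5 − 8.7) × 0.5 = 18.8 × 0.5 = 9.40 DD.
Night half: max(0, 8.0 − 8.7) × 0.5 = 0.0 × 0.5 = 0.00 DD.
Per 24 h: 9.40 DD/day.
Duration = 157 / 9.40 = 16.702 ≈ 16.7 days.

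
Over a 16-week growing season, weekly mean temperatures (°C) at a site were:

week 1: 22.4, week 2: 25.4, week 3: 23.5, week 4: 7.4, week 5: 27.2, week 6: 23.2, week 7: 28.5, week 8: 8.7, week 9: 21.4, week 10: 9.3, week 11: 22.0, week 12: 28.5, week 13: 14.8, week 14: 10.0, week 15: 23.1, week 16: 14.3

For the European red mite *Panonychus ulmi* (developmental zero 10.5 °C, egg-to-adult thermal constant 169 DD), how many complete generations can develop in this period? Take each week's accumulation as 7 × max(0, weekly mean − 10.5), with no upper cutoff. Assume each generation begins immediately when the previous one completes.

6 generations

Weekly DD (7 × max(0, T̄ − 10.5)): 83.3, 104.3, 91.0, 0.0, 116.9, 88.9, 126.0, 0.0, 76.3, 0.0, 80.5, 126.0, 30.1, 0.0, 88.2, 26.6.
Season total = 1038.1 DD.
Complete generations = ⌊1038.1 / 169⌋ = 6.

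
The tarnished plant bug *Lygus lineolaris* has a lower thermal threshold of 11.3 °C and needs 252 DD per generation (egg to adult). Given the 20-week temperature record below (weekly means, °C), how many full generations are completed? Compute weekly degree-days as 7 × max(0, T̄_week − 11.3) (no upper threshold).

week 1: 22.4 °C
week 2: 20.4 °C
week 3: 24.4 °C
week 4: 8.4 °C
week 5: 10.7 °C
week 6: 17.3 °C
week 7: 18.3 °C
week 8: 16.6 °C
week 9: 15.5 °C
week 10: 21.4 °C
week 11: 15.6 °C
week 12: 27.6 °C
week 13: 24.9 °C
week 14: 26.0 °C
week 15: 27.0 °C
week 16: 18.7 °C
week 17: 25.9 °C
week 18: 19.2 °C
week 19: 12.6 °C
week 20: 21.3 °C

4 generations

Weekly DD (7 × max(0, T̄ − 11.3)): 77.7, 63.7, 91.7, 0.0, 0.0, 42.0, 49.0, 37.1, 29.4, 70.7, 30.1, 114.1, 95.2, 102.9, 109.9, 51.8, 102.2, 55.3, 9.1, 70.0.
Season total = 1201.9 DD.
Complete generations = ⌊1201.9 / 252⌋ = 4.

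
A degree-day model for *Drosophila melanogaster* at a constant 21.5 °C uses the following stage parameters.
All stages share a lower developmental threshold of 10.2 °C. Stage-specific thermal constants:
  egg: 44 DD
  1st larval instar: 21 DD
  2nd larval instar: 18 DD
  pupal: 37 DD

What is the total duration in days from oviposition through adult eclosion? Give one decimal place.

Daily accumulation at 21.5 °C = 21.5 − 10.2 = 11.3 DD/day.
Total K = 44 + 21 + 18 + 37 = 120 DD.
Total duration = 120 / 11.3 = 10.619 ≈ 10.6 days.

10.6 days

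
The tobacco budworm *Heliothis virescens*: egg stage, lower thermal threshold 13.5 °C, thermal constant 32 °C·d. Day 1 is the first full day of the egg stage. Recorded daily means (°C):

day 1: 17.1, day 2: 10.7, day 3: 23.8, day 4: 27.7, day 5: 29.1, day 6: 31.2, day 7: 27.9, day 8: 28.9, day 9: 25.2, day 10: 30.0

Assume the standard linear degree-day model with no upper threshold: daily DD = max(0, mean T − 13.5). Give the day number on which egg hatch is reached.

day 5

Daily DD above 13.5 °C: 3.6, 0.0, 10.3, 14.2, 15.6, 17.7, 14.4, 15.4, 11.7, 16.5.
Cumulative: 3.6, 3.6, 13.9, 28.1, 43.7, 61.4, 75.8, 91.2, 102.9, 119.4.
The total first reaches 32 DD on day 5.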